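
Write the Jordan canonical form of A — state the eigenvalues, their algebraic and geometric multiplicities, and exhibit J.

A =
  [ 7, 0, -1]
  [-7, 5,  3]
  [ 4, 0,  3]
J_3(5)

The characteristic polynomial is
  det(x·I − A) = x^3 - 15*x^2 + 75*x - 125 = (x - 5)^3

Eigenvalues and multiplicities (the geometric multiplicity of λ is n − rank(A − λI), which equals the number of Jordan blocks for λ):
  λ = 5: algebraic multiplicity = 3, geometric multiplicity = 1

Determining the block sizes for each eigenvalue:
  λ = 5: one block (gm = 1), so the single block has size am = 3 → block sizes [3]

Assembling the blocks gives a Jordan form
J =
  [5, 1, 0]
  [0, 5, 1]
  [0, 0, 5]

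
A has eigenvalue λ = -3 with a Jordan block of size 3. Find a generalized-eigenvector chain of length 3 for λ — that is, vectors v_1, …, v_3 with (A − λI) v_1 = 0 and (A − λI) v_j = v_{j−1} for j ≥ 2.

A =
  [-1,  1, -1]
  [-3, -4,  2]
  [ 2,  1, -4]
A Jordan chain for λ = -3 of length 3:
v_1 = (-1, 1, -1)ᵀ
v_2 = (2, -3, 2)ᵀ
v_3 = (1, 0, 0)ᵀ

Let N = A − (-3)·I. We want v_3 with N^3 v_3 = 0 but N^2 v_3 ≠ 0; then v_{j-1} := N · v_j for j = 3, …, 2.

Pick v_3 = (1, 0, 0)ᵀ.
Then v_2 = N · v_3 = (2, -3, 2)ᵀ.
Then v_1 = N · v_2 = (-1, 1, -1)ᵀ.

Sanity check: (A − (-3)·I) v_1 = (0, 0, 0)ᵀ = 0. ✓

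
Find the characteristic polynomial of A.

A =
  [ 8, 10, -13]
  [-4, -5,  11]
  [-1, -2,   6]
x^3 - 9*x^2 + 27*x - 27

Expanding det(x·I − A) (e.g. by cofactor expansion or by noting that A is similar to its Jordan form J, which has the same characteristic polynomial as A) gives
  χ_A(x) = x^3 - 9*x^2 + 27*x - 27
which factors as (x - 3)^3. The eigenvalues (with algebraic multiplicities) are λ = 3 with multiplicity 3.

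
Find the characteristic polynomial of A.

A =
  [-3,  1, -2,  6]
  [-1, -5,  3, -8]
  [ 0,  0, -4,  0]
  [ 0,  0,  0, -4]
x^4 + 16*x^3 + 96*x^2 + 256*x + 256

Expanding det(x·I − A) (e.g. by cofactor expansion or by noting that A is similar to its Jordan form J, which has the same characteristic polynomial as A) gives
  χ_A(x) = x^4 + 16*x^3 + 96*x^2 + 256*x + 256
which factors as (x + 4)^4. The eigenvalues (with algebraic multiplicities) are λ = -4 with multiplicity 4.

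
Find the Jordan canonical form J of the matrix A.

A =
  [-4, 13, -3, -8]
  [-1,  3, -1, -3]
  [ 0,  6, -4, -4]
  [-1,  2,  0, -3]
J_3(-2) ⊕ J_1(-2)

The characteristic polynomial is
  det(x·I − A) = x^4 + 8*x^3 + 24*x^2 + 32*x + 16 = (x + 2)^4

Eigenvalues and multiplicities (the geometric multiplicity of λ is n − rank(A − λI), which equals the number of Jordan blocks for λ):
  λ = -2: algebraic multiplicity = 4, geometric multiplicity = 2

Determining the block sizes for each eigenvalue:
  λ = -2: with am = 4 and gm = 2, the partition is not yet determined (e.g. several partitions of 4 into 2 parts exist). Let N = A − (-2)·I. Computing rank(N^1) = 2, rank(N^2) = 1, rank(N^3) = 0; the number of blocks of size ≥ j is rank(N^{j−1}) − rank(N^j), giving [2, 1, 1]. So we have 1 block(s) of size 3, 1 block(s) of size 1 → block sizes [3, 1]

Assembling the blocks gives a Jordan form
J =
  [-2,  1,  0,  0]
  [ 0, -2,  1,  0]
  [ 0,  0, -2,  0]
  [ 0,  0,  0, -2]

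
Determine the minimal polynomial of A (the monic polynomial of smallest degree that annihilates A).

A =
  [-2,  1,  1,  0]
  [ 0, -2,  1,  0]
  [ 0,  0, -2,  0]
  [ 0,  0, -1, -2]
x^3 + 6*x^2 + 12*x + 8

The characteristic polynomial is χ_A(x) = (x + 2)^4, so the eigenvalues are known. The minimal polynomial is
  m_A(x) = Π_λ (x − λ)^{k_λ}
where k_λ is the size of the *largest* Jordan block for λ (equivalently, the smallest k with (A − λI)^k v = 0 for every generalised eigenvector v of λ).

  λ = -2: largest Jordan block has size 3, contributing (x + 2)^3

So m_A(x) = (x + 2)^3 = x^3 + 6*x^2 + 12*x + 8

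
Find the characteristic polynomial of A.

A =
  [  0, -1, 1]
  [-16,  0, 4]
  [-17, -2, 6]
x^3 - 6*x^2 + 9*x - 4

Expanding det(x·I − A) (e.g. by cofactor expansion or by noting that A is similar to its Jordan form J, which has the same characteristic polynomial as A) gives
  χ_A(x) = x^3 - 6*x^2 + 9*x - 4
which factors as (x - 4)*(x - 1)^2. The eigenvalues (with algebraic multiplicities) are λ = 1 with multiplicity 2, λ = 4 with multiplicity 1.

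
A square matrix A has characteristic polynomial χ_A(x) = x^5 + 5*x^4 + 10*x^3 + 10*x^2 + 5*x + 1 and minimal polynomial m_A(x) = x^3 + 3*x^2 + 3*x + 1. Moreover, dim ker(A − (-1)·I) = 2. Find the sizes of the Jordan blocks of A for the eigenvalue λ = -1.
Block sizes for λ = -1: [3, 2]

Step 1 — from the characteristic polynomial, algebraic multiplicity of λ = -1 is 5. From dim ker(A − (-1)·I) = 2, there are exactly 2 Jordan blocks for λ = -1.
Step 2 — from the minimal polynomial, the factor (x + 1)^3 tells us the largest block for λ = -1 has size 3.
Step 3 — with total size 5, 2 blocks, and largest block 3, the block sizes (in nonincreasing order) are [3, 2].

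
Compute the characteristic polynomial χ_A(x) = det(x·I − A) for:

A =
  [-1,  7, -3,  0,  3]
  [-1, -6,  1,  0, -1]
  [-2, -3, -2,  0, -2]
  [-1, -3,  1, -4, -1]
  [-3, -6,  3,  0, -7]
x^5 + 20*x^4 + 160*x^3 + 640*x^2 + 1280*x + 1024

Expanding det(x·I − A) (e.g. by cofactor expansion or by noting that A is similar to its Jordan form J, which has the same characteristic polynomial as A) gives
  χ_A(x) = x^5 + 20*x^4 + 160*x^3 + 640*x^2 + 1280*x + 1024
which factors as (x + 4)^5. The eigenvalues (with algebraic multiplicities) are λ = -4 with multiplicity 5.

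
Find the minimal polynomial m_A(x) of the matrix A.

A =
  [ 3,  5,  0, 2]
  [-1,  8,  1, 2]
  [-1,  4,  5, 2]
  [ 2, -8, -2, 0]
x^3 - 12*x^2 + 48*x - 64

The characteristic polynomial is χ_A(x) = (x - 4)^4, so the eigenvalues are known. The minimal polynomial is
  m_A(x) = Π_λ (x − λ)^{k_λ}
where k_λ is the size of the *largest* Jordan block for λ (equivalently, the smallest k with (A − λI)^k v = 0 for every generalised eigenvector v of λ).

  λ = 4: largest Jordan block has size 3, contributing (x − 4)^3

So m_A(x) = (x - 4)^3 = x^3 - 12*x^2 + 48*x - 64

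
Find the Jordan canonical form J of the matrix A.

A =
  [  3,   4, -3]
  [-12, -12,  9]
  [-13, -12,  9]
J_3(0)

The characteristic polynomial is
  det(x·I − A) = x^3

Eigenvalues and multiplicities (the geometric multiplicity of λ is n − rank(A − λI), which equals the number of Jordan blocks for λ):
  λ = 0: algebraic multiplicity = 3, geometric multiplicity = 1

Determining the block sizes for each eigenvalue:
  λ = 0: one block (gm = 1), so the single block has size am = 3 → block sizes [3]

Assembling the blocks gives a Jordan form
J =
  [0, 1, 0]
  [0, 0, 1]
  [0, 0, 0]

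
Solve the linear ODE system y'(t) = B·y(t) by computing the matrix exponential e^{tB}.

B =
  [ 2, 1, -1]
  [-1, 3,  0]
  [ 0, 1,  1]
e^{tB} =
  [-t^2*exp(2*t)/2 + exp(2*t), t*exp(2*t), t^2*exp(2*t)/2 - t*exp(2*t)]
  [-t^2*exp(2*t)/2 - t*exp(2*t), t*exp(2*t) + exp(2*t), t^2*exp(2*t)/2]
  [-t^2*exp(2*t)/2, t*exp(2*t), t^2*exp(2*t)/2 - t*exp(2*t) + exp(2*t)]

Strategy: write B = P · J · P⁻¹ where J is a Jordan canonical form, so e^{tB} = P · e^{tJ} · P⁻¹, and e^{tJ} can be computed block-by-block.

B has Jordan form
J =
  [2, 1, 0]
  [0, 2, 1]
  [0, 0, 2]
(up to reordering of blocks).

Per-block formulas:
  For a 3×3 Jordan block J_3(2): exp(t · J_3(2)) = e^(2t)·(I + t·N + (t^2/2)·N^2), where N is the 3×3 nilpotent shift.

After assembling e^{tJ} and conjugating by P, we get:

e^{tB} =
  [-t^2*exp(2*t)/2 + exp(2*t), t*exp(2*t), t^2*exp(2*t)/2 - t*exp(2*t)]
  [-t^2*exp(2*t)/2 - t*exp(2*t), t*exp(2*t) + exp(2*t), t^2*exp(2*t)/2]
  [-t^2*exp(2*t)/2, t*exp(2*t), t^2*exp(2*t)/2 - t*exp(2*t) + exp(2*t)]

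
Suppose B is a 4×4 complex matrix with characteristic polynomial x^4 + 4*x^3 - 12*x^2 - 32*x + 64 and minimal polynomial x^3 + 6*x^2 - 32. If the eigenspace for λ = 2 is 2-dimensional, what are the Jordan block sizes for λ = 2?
Block sizes for λ = 2: [1, 1]

Step 1 — from the characteristic polynomial, algebraic multiplicity of λ = 2 is 2. From dim ker(B − (2)·I) = 2, there are exactly 2 Jordan blocks for λ = 2.
Step 2 — from the minimal polynomial, the factor (x − 2) tells us the largest block for λ = 2 has size 1.
Step 3 — with total size 2, 2 blocks, and largest block 1, the block sizes (in nonincreasing order) are [1, 1].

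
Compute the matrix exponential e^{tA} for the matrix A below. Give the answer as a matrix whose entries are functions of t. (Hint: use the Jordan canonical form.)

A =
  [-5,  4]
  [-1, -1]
e^{tA} =
  [-2*t*exp(-3*t) + exp(-3*t), 4*t*exp(-3*t)]
  [-t*exp(-3*t), 2*t*exp(-3*t) + exp(-3*t)]

Strategy: write A = P · J · P⁻¹ where J is a Jordan canonical form, so e^{tA} = P · e^{tJ} · P⁻¹, and e^{tJ} can be computed block-by-block.

A has Jordan form
J =
  [-3,  1]
  [ 0, -3]
(up to reordering of blocks).

Per-block formulas:
  For a 2×2 Jordan block J_2(-3): exp(t · J_2(-3)) = e^(-3t)·(I + t·N), where N is the 2×2 nilpotent shift.

After assembling e^{tJ} and conjugating by P, we get:

e^{tA} =
  [-2*t*exp(-3*t) + exp(-3*t), 4*t*exp(-3*t)]
  [-t*exp(-3*t), 2*t*exp(-3*t) + exp(-3*t)]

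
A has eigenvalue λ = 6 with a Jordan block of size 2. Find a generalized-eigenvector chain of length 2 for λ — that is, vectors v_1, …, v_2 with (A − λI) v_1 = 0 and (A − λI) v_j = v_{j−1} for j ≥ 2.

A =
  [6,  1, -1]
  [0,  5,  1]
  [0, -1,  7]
A Jordan chain for λ = 6 of length 2:
v_1 = (1, -1, -1)ᵀ
v_2 = (0, 1, 0)ᵀ

Let N = A − (6)·I. We want v_2 with N^2 v_2 = 0 but N^1 v_2 ≠ 0; then v_{j-1} := N · v_j for j = 2, …, 2.

Pick v_2 = (0, 1, 0)ᵀ.
Then v_1 = N · v_2 = (1, -1, -1)ᵀ.

Sanity check: (A − (6)·I) v_1 = (0, 0, 0)ᵀ = 0. ✓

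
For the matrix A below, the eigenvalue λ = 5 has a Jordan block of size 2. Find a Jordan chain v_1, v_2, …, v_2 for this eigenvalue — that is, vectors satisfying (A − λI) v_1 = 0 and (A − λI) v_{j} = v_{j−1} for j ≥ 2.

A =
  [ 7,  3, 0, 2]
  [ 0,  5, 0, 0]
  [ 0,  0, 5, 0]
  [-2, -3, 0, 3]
A Jordan chain for λ = 5 of length 2:
v_1 = (2, 0, 0, -2)ᵀ
v_2 = (1, 0, 0, 0)ᵀ

Let N = A − (5)·I. We want v_2 with N^2 v_2 = 0 but N^1 v_2 ≠ 0; then v_{j-1} := N · v_j for j = 2, …, 2.

Pick v_2 = (1, 0, 0, 0)ᵀ.
Then v_1 = N · v_2 = (2, 0, 0, -2)ᵀ.

Sanity check: (A − (5)·I) v_1 = (0, 0, 0, 0)ᵀ = 0. ✓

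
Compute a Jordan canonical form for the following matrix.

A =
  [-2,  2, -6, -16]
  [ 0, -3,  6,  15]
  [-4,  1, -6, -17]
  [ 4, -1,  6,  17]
J_2(0) ⊕ J_1(0) ⊕ J_1(6)

The characteristic polynomial is
  det(x·I − A) = x^4 - 6*x^3 = x^3*(x - 6)

Eigenvalues and multiplicities (the geometric multiplicity of λ is n − rank(A − λI), which equals the number of Jordan blocks for λ):
  λ = 0: algebraic multiplicity = 3, geometric multiplicity = 2
  λ = 6: algebraic multiplicity = 1, geometric multiplicity = 1

Determining the block sizes for each eigenvalue:
  λ = 0: 2 blocks summing to 3 forces exactly one block of size 2 and the rest size 1 → block sizes [2, 1]
  λ = 6: one block (gm = 1), so the single block has size am = 1 → block sizes [1]

Assembling the blocks gives a Jordan form
J =
  [0, 1, 0, 0]
  [0, 0, 0, 0]
  [0, 0, 0, 0]
  [0, 0, 0, 6]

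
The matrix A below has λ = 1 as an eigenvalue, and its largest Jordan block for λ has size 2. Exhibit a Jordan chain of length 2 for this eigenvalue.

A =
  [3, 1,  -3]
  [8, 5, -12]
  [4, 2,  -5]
A Jordan chain for λ = 1 of length 2:
v_1 = (2, 8, 4)ᵀ
v_2 = (1, 0, 0)ᵀ

Let N = A − (1)·I. We want v_2 with N^2 v_2 = 0 but N^1 v_2 ≠ 0; then v_{j-1} := N · v_j for j = 2, …, 2.

Pick v_2 = (1, 0, 0)ᵀ.
Then v_1 = N · v_2 = (2, 8, 4)ᵀ.

Sanity check: (A − (1)·I) v_1 = (0, 0, 0)ᵀ = 0. ✓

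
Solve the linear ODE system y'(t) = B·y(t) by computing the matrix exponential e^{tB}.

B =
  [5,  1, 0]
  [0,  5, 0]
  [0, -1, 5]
e^{tB} =
  [exp(5*t), t*exp(5*t), 0]
  [0, exp(5*t), 0]
  [0, -t*exp(5*t), exp(5*t)]

Strategy: write B = P · J · P⁻¹ where J is a Jordan canonical form, so e^{tB} = P · e^{tJ} · P⁻¹, and e^{tJ} can be computed block-by-block.

B has Jordan form
J =
  [5, 1, 0]
  [0, 5, 0]
  [0, 0, 5]
(up to reordering of blocks).

Per-block formulas:
  For a 1×1 block at λ = 5: exp(t · [5]) = [e^(5t)].
  For a 2×2 Jordan block J_2(5): exp(t · J_2(5)) = e^(5t)·(I + t·N), where N is the 2×2 nilpotent shift.

After assembling e^{tJ} and conjugating by P, we get:

e^{tB} =
  [exp(5*t), t*exp(5*t), 0]
  [0, exp(5*t), 0]
  [0, -t*exp(5*t), exp(5*t)]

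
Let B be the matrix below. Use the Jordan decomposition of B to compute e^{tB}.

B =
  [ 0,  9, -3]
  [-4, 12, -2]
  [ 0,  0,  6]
e^{tB} =
  [-6*t*exp(6*t) + exp(6*t), 9*t*exp(6*t), -3*t*exp(6*t)]
  [-4*t*exp(6*t), 6*t*exp(6*t) + exp(6*t), -2*t*exp(6*t)]
  [0, 0, exp(6*t)]

Strategy: write B = P · J · P⁻¹ where J is a Jordan canonical form, so e^{tB} = P · e^{tJ} · P⁻¹, and e^{tJ} can be computed block-by-block.

B has Jordan form
J =
  [6, 1, 0]
  [0, 6, 0]
  [0, 0, 6]
(up to reordering of blocks).

Per-block formulas:
  For a 1×1 block at λ = 6: exp(t · [6]) = [e^(6t)].
  For a 2×2 Jordan block J_2(6): exp(t · J_2(6)) = e^(6t)·(I + t·N), where N is the 2×2 nilpotent shift.

After assembling e^{tJ} and conjugating by P, we get:

e^{tB} =
  [-6*t*exp(6*t) + exp(6*t), 9*t*exp(6*t), -3*t*exp(6*t)]
  [-4*t*exp(6*t), 6*t*exp(6*t) + exp(6*t), -2*t*exp(6*t)]
  [0, 0, exp(6*t)]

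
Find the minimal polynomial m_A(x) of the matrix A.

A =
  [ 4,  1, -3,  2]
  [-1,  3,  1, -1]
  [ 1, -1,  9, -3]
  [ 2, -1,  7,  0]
x^2 - 8*x + 16

The characteristic polynomial is χ_A(x) = (x - 4)^4, so the eigenvalues are known. The minimal polynomial is
  m_A(x) = Π_λ (x − λ)^{k_λ}
where k_λ is the size of the *largest* Jordan block for λ (equivalently, the smallest k with (A − λI)^k v = 0 for every generalised eigenvector v of λ).

  λ = 4: largest Jordan block has size 2, contributing (x − 4)^2

So m_A(x) = (x - 4)^2 = x^2 - 8*x + 16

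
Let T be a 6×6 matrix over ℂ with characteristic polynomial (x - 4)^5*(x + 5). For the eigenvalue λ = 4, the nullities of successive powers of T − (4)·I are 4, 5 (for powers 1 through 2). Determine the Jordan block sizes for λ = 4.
Block sizes for λ = 4: [2, 1, 1, 1]

From the dimensions of kernels of powers, the number of Jordan blocks of size at least j is d_j − d_{j−1} where d_j = dim ker(N^j) (with d_0 = 0). Computing the differences gives [4, 1].
The number of blocks of size exactly k is (#blocks of size ≥ k) − (#blocks of size ≥ k + 1), so the partition is: 3 block(s) of size 1, 1 block(s) of size 2.
In nonincreasing order the block sizes are [2, 1, 1, 1].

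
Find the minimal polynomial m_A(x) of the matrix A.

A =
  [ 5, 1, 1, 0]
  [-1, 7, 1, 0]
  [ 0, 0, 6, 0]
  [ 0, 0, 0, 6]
x^2 - 12*x + 36

The characteristic polynomial is χ_A(x) = (x - 6)^4, so the eigenvalues are known. The minimal polynomial is
  m_A(x) = Π_λ (x − λ)^{k_λ}
where k_λ is the size of the *largest* Jordan block for λ (equivalently, the smallest k with (A − λI)^k v = 0 for every generalised eigenvector v of λ).

  λ = 6: largest Jordan block has size 2, contributing (x − 6)^2

So m_A(x) = (x - 6)^2 = x^2 - 12*x + 36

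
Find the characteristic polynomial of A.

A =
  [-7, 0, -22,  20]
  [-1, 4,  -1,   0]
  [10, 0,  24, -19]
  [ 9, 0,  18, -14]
x^4 - 7*x^3 - 12*x^2 + 176*x - 320

Expanding det(x·I − A) (e.g. by cofactor expansion or by noting that A is similar to its Jordan form J, which has the same characteristic polynomial as A) gives
  χ_A(x) = x^4 - 7*x^3 - 12*x^2 + 176*x - 320
which factors as (x - 4)^3*(x + 5). The eigenvalues (with algebraic multiplicities) are λ = -5 with multiplicity 1, λ = 4 with multiplicity 3.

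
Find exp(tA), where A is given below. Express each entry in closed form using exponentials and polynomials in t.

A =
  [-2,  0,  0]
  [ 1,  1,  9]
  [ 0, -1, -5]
e^{tA} =
  [exp(-2*t), 0, 0]
  [3*t^2*exp(-2*t)/2 + t*exp(-2*t), 3*t*exp(-2*t) + exp(-2*t), 9*t*exp(-2*t)]
  [-t^2*exp(-2*t)/2, -t*exp(-2*t), -3*t*exp(-2*t) + exp(-2*t)]

Strategy: write A = P · J · P⁻¹ where J is a Jordan canonical form, so e^{tA} = P · e^{tJ} · P⁻¹, and e^{tJ} can be computed block-by-block.

A has Jordan form
J =
  [-2,  1,  0]
  [ 0, -2,  1]
  [ 0,  0, -2]
(up to reordering of blocks).

Per-block formulas:
  For a 3×3 Jordan block J_3(-2): exp(t · J_3(-2)) = e^(-2t)·(I + t·N + (t^2/2)·N^2), where N is the 3×3 nilpotent shift.

After assembling e^{tJ} and conjugating by P, we get:

e^{tA} =
  [exp(-2*t), 0, 0]
  [3*t^2*exp(-2*t)/2 + t*exp(-2*t), 3*t*exp(-2*t) + exp(-2*t), 9*t*exp(-2*t)]
  [-t^2*exp(-2*t)/2, -t*exp(-2*t), -3*t*exp(-2*t) + exp(-2*t)]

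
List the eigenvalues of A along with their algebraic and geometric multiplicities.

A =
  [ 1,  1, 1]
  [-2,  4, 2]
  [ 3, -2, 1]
λ = 2: alg = 3, geom = 1

Step 1 — factor the characteristic polynomial to read off the algebraic multiplicities:
  χ_A(x) = (x - 2)^3

Step 2 — compute geometric multiplicities via the rank-nullity identity g(λ) = n − rank(A − λI):
  rank(A − (2)·I) = 2, so dim ker(A − (2)·I) = n − 2 = 1

Summary:
  λ = 2: algebraic multiplicity = 3, geometric multiplicity = 1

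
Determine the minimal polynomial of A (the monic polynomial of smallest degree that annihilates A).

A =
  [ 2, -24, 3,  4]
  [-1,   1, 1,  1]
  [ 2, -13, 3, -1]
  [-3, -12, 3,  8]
x^4 - 14*x^3 + 69*x^2 - 140*x + 100

The characteristic polynomial is χ_A(x) = (x - 5)^2*(x - 2)^2, so the eigenvalues are known. The minimal polynomial is
  m_A(x) = Π_λ (x − λ)^{k_λ}
where k_λ is the size of the *largest* Jordan block for λ (equivalently, the smallest k with (A − λI)^k v = 0 for every generalised eigenvector v of λ).

  λ = 2: largest Jordan block has size 2, contributing (x − 2)^2
  λ = 5: largest Jordan block has size 2, contributing (x − 5)^2

So m_A(x) = (x - 5)^2*(x - 2)^2 = x^4 - 14*x^3 + 69*x^2 - 140*x + 100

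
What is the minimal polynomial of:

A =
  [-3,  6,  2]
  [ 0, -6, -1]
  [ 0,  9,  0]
x^2 + 6*x + 9

The characteristic polynomial is χ_A(x) = (x + 3)^3, so the eigenvalues are known. The minimal polynomial is
  m_A(x) = Π_λ (x − λ)^{k_λ}
where k_λ is the size of the *largest* Jordan block for λ (equivalently, the smallest k with (A − λI)^k v = 0 for every generalised eigenvector v of λ).

  λ = -3: largest Jordan block has size 2, contributing (x + 3)^2

So m_A(x) = (x + 3)^2 = x^2 + 6*x + 9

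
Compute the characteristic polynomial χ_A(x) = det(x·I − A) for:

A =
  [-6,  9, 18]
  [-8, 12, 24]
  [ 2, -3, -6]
x^3

Expanding det(x·I − A) (e.g. by cofactor expansion or by noting that A is similar to its Jordan form J, which has the same characteristic polynomial as A) gives
  χ_A(x) = x^3
which factors as x^3. The eigenvalues (with algebraic multiplicities) are λ = 0 with multiplicity 3.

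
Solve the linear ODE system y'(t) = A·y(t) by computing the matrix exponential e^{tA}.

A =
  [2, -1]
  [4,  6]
e^{tA} =
  [-2*t*exp(4*t) + exp(4*t), -t*exp(4*t)]
  [4*t*exp(4*t), 2*t*exp(4*t) + exp(4*t)]

Strategy: write A = P · J · P⁻¹ where J is a Jordan canonical form, so e^{tA} = P · e^{tJ} · P⁻¹, and e^{tJ} can be computed block-by-block.

A has Jordan form
J =
  [4, 1]
  [0, 4]
(up to reordering of blocks).

Per-block formulas:
  For a 2×2 Jordan block J_2(4): exp(t · J_2(4)) = e^(4t)·(I + t·N), where N is the 2×2 nilpotent shift.

After assembling e^{tJ} and conjugating by P, we get:

e^{tA} =
  [-2*t*exp(4*t) + exp(4*t), -t*exp(4*t)]
  [4*t*exp(4*t), 2*t*exp(4*t) + exp(4*t)]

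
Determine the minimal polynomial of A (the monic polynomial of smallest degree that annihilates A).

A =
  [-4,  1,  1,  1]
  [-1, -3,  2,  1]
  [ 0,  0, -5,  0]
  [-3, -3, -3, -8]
x^3 + 15*x^2 + 75*x + 125

The characteristic polynomial is χ_A(x) = (x + 5)^4, so the eigenvalues are known. The minimal polynomial is
  m_A(x) = Π_λ (x − λ)^{k_λ}
where k_λ is the size of the *largest* Jordan block for λ (equivalently, the smallest k with (A − λI)^k v = 0 for every generalised eigenvector v of λ).

  λ = -5: largest Jordan block has size 3, contributing (x + 5)^3

So m_A(x) = (x + 5)^3 = x^3 + 15*x^2 + 75*x + 125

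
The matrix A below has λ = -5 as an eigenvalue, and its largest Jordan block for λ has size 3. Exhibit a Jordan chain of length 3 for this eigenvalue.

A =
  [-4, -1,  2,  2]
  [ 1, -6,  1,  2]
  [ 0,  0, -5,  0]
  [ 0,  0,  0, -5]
A Jordan chain for λ = -5 of length 3:
v_1 = (1, 1, 0, 0)ᵀ
v_2 = (2, 1, 0, 0)ᵀ
v_3 = (0, 0, 1, 0)ᵀ

Let N = A − (-5)·I. We want v_3 with N^3 v_3 = 0 but N^2 v_3 ≠ 0; then v_{j-1} := N · v_j for j = 3, …, 2.

Pick v_3 = (0, 0, 1, 0)ᵀ.
Then v_2 = N · v_3 = (2, 1, 0, 0)ᵀ.
Then v_1 = N · v_2 = (1, 1, 0, 0)ᵀ.

Sanity check: (A − (-5)·I) v_1 = (0, 0, 0, 0)ᵀ = 0. ✓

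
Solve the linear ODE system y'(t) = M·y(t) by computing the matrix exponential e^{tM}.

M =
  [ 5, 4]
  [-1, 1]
e^{tM} =
  [2*t*exp(3*t) + exp(3*t), 4*t*exp(3*t)]
  [-t*exp(3*t), -2*t*exp(3*t) + exp(3*t)]

Strategy: write M = P · J · P⁻¹ where J is a Jordan canonical form, so e^{tM} = P · e^{tJ} · P⁻¹, and e^{tJ} can be computed block-by-block.

M has Jordan form
J =
  [3, 1]
  [0, 3]
(up to reordering of blocks).

Per-block formulas:
  For a 2×2 Jordan block J_2(3): exp(t · J_2(3)) = e^(3t)·(I + t·N), where N is the 2×2 nilpotent shift.

After assembling e^{tJ} and conjugating by P, we get:

e^{tM} =
  [2*t*exp(3*t) + exp(3*t), 4*t*exp(3*t)]
  [-t*exp(3*t), -2*t*exp(3*t) + exp(3*t)]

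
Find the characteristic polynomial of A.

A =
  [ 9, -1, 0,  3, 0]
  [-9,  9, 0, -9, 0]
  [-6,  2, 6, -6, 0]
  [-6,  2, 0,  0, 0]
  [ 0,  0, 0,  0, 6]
x^5 - 30*x^4 + 360*x^3 - 2160*x^2 + 6480*x - 7776

Expanding det(x·I − A) (e.g. by cofactor expansion or by noting that A is similar to its Jordan form J, which has the same characteristic polynomial as A) gives
  χ_A(x) = x^5 - 30*x^4 + 360*x^3 - 2160*x^2 + 6480*x - 7776
which factors as (x - 6)^5. The eigenvalues (with algebraic multiplicities) are λ = 6 with multiplicity 5.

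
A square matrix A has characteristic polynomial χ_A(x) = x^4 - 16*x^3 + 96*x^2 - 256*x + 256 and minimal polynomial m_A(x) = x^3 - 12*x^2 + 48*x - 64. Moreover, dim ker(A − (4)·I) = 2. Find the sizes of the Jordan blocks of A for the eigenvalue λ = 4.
Block sizes for λ = 4: [3, 1]

Step 1 — from the characteristic polynomial, algebraic multiplicity of λ = 4 is 4. From dim ker(A − (4)·I) = 2, there are exactly 2 Jordan blocks for λ = 4.
Step 2 — from the minimal polynomial, the factor (x − 4)^3 tells us the largest block for λ = 4 has size 3.
Step 3 — with total size 4, 2 blocks, and largest block 3, the block sizes (in nonincreasing order) are [3, 1].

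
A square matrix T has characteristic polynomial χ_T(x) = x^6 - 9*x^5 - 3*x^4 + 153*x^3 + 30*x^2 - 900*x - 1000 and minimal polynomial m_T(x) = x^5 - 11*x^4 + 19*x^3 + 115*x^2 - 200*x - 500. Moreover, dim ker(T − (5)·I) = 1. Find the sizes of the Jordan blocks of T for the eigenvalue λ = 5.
Block sizes for λ = 5: [3]

Step 1 — from the characteristic polynomial, algebraic multiplicity of λ = 5 is 3. From dim ker(T − (5)·I) = 1, there are exactly 1 Jordan blocks for λ = 5.
Step 2 — from the minimal polynomial, the factor (x − 5)^3 tells us the largest block for λ = 5 has size 3.
Step 3 — with total size 3, 1 blocks, and largest block 3, the block sizes (in nonincreasing order) are [3].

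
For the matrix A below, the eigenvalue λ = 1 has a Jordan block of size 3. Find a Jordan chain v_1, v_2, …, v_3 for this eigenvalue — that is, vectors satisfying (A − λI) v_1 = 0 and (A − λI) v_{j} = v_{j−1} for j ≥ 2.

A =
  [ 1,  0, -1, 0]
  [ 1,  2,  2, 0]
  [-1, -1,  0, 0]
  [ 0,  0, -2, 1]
A Jordan chain for λ = 1 of length 3:
v_1 = (1, -1, 0, 2)ᵀ
v_2 = (0, 1, -1, 0)ᵀ
v_3 = (1, 0, 0, 0)ᵀ

Let N = A − (1)·I. We want v_3 with N^3 v_3 = 0 but N^2 v_3 ≠ 0; then v_{j-1} := N · v_j for j = 3, …, 2.

Pick v_3 = (1, 0, 0, 0)ᵀ.
Then v_2 = N · v_3 = (0, 1, -1, 0)ᵀ.
Then v_1 = N · v_2 = (1, -1, 0, 2)ᵀ.

Sanity check: (A − (1)·I) v_1 = (0, 0, 0, 0)ᵀ = 0. ✓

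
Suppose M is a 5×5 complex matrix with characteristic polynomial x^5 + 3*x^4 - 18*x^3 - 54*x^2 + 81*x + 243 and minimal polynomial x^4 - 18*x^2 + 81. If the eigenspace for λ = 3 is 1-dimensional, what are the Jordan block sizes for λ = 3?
Block sizes for λ = 3: [2]

Step 1 — from the characteristic polynomial, algebraic multiplicity of λ = 3 is 2. From dim ker(M − (3)·I) = 1, there are exactly 1 Jordan blocks for λ = 3.
Step 2 — from the minimal polynomial, the factor (x − 3)^2 tells us the largest block for λ = 3 has size 2.
Step 3 — with total size 2, 1 blocks, and largest block 2, the block sizes (in nonincreasing order) are [2].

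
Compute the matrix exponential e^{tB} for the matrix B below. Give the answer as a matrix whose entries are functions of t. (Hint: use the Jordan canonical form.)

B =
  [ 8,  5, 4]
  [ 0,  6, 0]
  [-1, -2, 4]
e^{tB} =
  [2*t*exp(6*t) + exp(6*t), t^2*exp(6*t) + 5*t*exp(6*t), 4*t*exp(6*t)]
  [0, exp(6*t), 0]
  [-t*exp(6*t), -t^2*exp(6*t)/2 - 2*t*exp(6*t), -2*t*exp(6*t) + exp(6*t)]

Strategy: write B = P · J · P⁻¹ where J is a Jordan canonical form, so e^{tB} = P · e^{tJ} · P⁻¹, and e^{tJ} can be computed block-by-block.

B has Jordan form
J =
  [6, 1, 0]
  [0, 6, 1]
  [0, 0, 6]
(up to reordering of blocks).

Per-block formulas:
  For a 3×3 Jordan block J_3(6): exp(t · J_3(6)) = e^(6t)·(I + t·N + (t^2/2)·N^2), where N is the 3×3 nilpotent shift.

After assembling e^{tJ} and conjugating by P, we get:

e^{tB} =
  [2*t*exp(6*t) + exp(6*t), t^2*exp(6*t) + 5*t*exp(6*t), 4*t*exp(6*t)]
  [0, exp(6*t), 0]
  [-t*exp(6*t), -t^2*exp(6*t)/2 - 2*t*exp(6*t), -2*t*exp(6*t) + exp(6*t)]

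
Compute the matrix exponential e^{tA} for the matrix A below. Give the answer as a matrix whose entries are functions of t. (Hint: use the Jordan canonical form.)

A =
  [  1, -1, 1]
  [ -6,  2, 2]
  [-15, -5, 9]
e^{tA} =
  [-3*t*exp(4*t) + exp(4*t), -t*exp(4*t), t*exp(4*t)]
  [-6*t*exp(4*t), -2*t*exp(4*t) + exp(4*t), 2*t*exp(4*t)]
  [-15*t*exp(4*t), -5*t*exp(4*t), 5*t*exp(4*t) + exp(4*t)]

Strategy: write A = P · J · P⁻¹ where J is a Jordan canonical form, so e^{tA} = P · e^{tJ} · P⁻¹, and e^{tJ} can be computed block-by-block.

A has Jordan form
J =
  [4, 1, 0]
  [0, 4, 0]
  [0, 0, 4]
(up to reordering of blocks).

Per-block formulas:
  For a 2×2 Jordan block J_2(4): exp(t · J_2(4)) = e^(4t)·(I + t·N), where N is the 2×2 nilpotent shift.
  For a 1×1 block at λ = 4: exp(t · [4]) = [e^(4t)].

After assembling e^{tJ} and conjugating by P, we get:

e^{tA} =
  [-3*t*exp(4*t) + exp(4*t), -t*exp(4*t), t*exp(4*t)]
  [-6*t*exp(4*t), -2*t*exp(4*t) + exp(4*t), 2*t*exp(4*t)]
  [-15*t*exp(4*t), -5*t*exp(4*t), 5*t*exp(4*t) + exp(4*t)]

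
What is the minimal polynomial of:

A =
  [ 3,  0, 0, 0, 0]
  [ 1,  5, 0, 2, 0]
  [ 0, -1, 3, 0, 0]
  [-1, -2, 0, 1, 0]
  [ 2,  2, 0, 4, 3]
x^3 - 9*x^2 + 27*x - 27

The characteristic polynomial is χ_A(x) = (x - 3)^5, so the eigenvalues are known. The minimal polynomial is
  m_A(x) = Π_λ (x − λ)^{k_λ}
where k_λ is the size of the *largest* Jordan block for λ (equivalently, the smallest k with (A − λI)^k v = 0 for every generalised eigenvector v of λ).

  λ = 3: largest Jordan block has size 3, contributing (x − 3)^3

So m_A(x) = (x - 3)^3 = x^3 - 9*x^2 + 27*x - 27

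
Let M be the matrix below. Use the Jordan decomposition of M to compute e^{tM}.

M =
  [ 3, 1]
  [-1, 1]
e^{tM} =
  [t*exp(2*t) + exp(2*t), t*exp(2*t)]
  [-t*exp(2*t), -t*exp(2*t) + exp(2*t)]

Strategy: write M = P · J · P⁻¹ where J is a Jordan canonical form, so e^{tM} = P · e^{tJ} · P⁻¹, and e^{tJ} can be computed block-by-block.

M has Jordan form
J =
  [2, 1]
  [0, 2]
(up to reordering of blocks).

Per-block formulas:
  For a 2×2 Jordan block J_2(2): exp(t · J_2(2)) = e^(2t)·(I + t·N), where N is the 2×2 nilpotent shift.

After assembling e^{tJ} and conjugating by P, we get:

e^{tM} =
  [t*exp(2*t) + exp(2*t), t*exp(2*t)]
  [-t*exp(2*t), -t*exp(2*t) + exp(2*t)]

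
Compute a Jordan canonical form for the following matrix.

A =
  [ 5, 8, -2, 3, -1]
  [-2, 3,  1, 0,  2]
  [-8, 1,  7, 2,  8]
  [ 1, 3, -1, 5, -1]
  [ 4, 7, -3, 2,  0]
J_2(4) ⊕ J_2(4) ⊕ J_1(4)

The characteristic polynomial is
  det(x·I − A) = x^5 - 20*x^4 + 160*x^3 - 640*x^2 + 1280*x - 1024 = (x - 4)^5

Eigenvalues and multiplicities (the geometric multiplicity of λ is n − rank(A − λI), which equals the number of Jordan blocks for λ):
  λ = 4: algebraic multiplicity = 5, geometric multiplicity = 3

Determining the block sizes for each eigenvalue:
  λ = 4: with am = 5 and gm = 3, the partition is not yet determined (e.g. several partitions of 5 into 3 parts exist). Let N = A − (4)·I. Computing rank(N^1) = 2, rank(N^2) = 0; the number of blocks of size ≥ j is rank(N^{j−1}) − rank(N^j), giving [3, 2]. So we have 2 block(s) of size 2, 1 block(s) of size 1 → block sizes [2, 2, 1]

Assembling the blocks gives a Jordan form
J =
  [4, 1, 0, 0, 0]
  [0, 4, 0, 0, 0]
  [0, 0, 4, 1, 0]
  [0, 0, 0, 4, 0]
  [0, 0, 0, 0, 4]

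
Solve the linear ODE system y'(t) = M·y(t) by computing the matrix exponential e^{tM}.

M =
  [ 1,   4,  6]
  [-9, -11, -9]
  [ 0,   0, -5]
e^{tM} =
  [6*t*exp(-5*t) + exp(-5*t), 4*t*exp(-5*t), 6*t*exp(-5*t)]
  [-9*t*exp(-5*t), -6*t*exp(-5*t) + exp(-5*t), -9*t*exp(-5*t)]
  [0, 0, exp(-5*t)]

Strategy: write M = P · J · P⁻¹ where J is a Jordan canonical form, so e^{tM} = P · e^{tJ} · P⁻¹, and e^{tJ} can be computed block-by-block.

M has Jordan form
J =
  [-5,  1,  0]
  [ 0, -5,  0]
  [ 0,  0, -5]
(up to reordering of blocks).

Per-block formulas:
  For a 2×2 Jordan block J_2(-5): exp(t · J_2(-5)) = e^(-5t)·(I + t·N), where N is the 2×2 nilpotent shift.
  For a 1×1 block at λ = -5: exp(t · [-5]) = [e^(-5t)].

After assembling e^{tJ} and conjugating by P, we get:

e^{tM} =
  [6*t*exp(-5*t) + exp(-5*t), 4*t*exp(-5*t), 6*t*exp(-5*t)]
  [-9*t*exp(-5*t), -6*t*exp(-5*t) + exp(-5*t), -9*t*exp(-5*t)]
  [0, 0, exp(-5*t)]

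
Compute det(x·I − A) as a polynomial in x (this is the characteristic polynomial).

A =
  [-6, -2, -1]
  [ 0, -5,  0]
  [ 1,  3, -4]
x^3 + 15*x^2 + 75*x + 125

Expanding det(x·I − A) (e.g. by cofactor expansion or by noting that A is similar to its Jordan form J, which has the same characteristic polynomial as A) gives
  χ_A(x) = x^3 + 15*x^2 + 75*x + 125
which factors as (x + 5)^3. The eigenvalues (with algebraic multiplicities) are λ = -5 with multiplicity 3.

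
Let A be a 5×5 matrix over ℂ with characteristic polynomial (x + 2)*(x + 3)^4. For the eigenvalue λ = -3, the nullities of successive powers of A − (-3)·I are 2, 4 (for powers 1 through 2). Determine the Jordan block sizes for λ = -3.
Block sizes for λ = -3: [2, 2]

From the dimensions of kernels of powers, the number of Jordan blocks of size at least j is d_j − d_{j−1} where d_j = dim ker(N^j) (with d_0 = 0). Computing the differences gives [2, 2].
The number of blocks of size exactly k is (#blocks of size ≥ k) − (#blocks of size ≥ k + 1), so the partition is: 2 block(s) of size 2.
In nonincreasing order the block sizes are [2, 2].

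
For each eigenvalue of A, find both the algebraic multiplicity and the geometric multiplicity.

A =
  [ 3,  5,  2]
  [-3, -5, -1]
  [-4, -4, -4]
λ = -2: alg = 3, geom = 1

Step 1 — factor the characteristic polynomial to read off the algebraic multiplicities:
  χ_A(x) = (x + 2)^3

Step 2 — compute geometric multiplicities via the rank-nullity identity g(λ) = n − rank(A − λI):
  rank(A − (-2)·I) = 2, so dim ker(A − (-2)·I) = n − 2 = 1

Summary:
  λ = -2: algebraic multiplicity = 3, geometric multiplicity = 1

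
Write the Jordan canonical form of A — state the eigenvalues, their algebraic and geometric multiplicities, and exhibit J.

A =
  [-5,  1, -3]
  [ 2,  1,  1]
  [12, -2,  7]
J_3(1)

The characteristic polynomial is
  det(x·I − A) = x^3 - 3*x^2 + 3*x - 1 = (x - 1)^3

Eigenvalues and multiplicities (the geometric multiplicity of λ is n − rank(A − λI), which equals the number of Jordan blocks for λ):
  λ = 1: algebraic multiplicity = 3, geometric multiplicity = 1

Determining the block sizes for each eigenvalue:
  λ = 1: one block (gm = 1), so the single block has size am = 3 → block sizes [3]

Assembling the blocks gives a Jordan form
J =
  [1, 1, 0]
  [0, 1, 1]
  [0, 0, 1]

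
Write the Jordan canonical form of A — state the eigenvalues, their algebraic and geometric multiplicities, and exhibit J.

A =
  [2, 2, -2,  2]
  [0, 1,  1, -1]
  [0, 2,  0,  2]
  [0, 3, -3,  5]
J_2(2) ⊕ J_1(2) ⊕ J_1(2)

The characteristic polynomial is
  det(x·I − A) = x^4 - 8*x^3 + 24*x^2 - 32*x + 16 = (x - 2)^4

Eigenvalues and multiplicities (the geometric multiplicity of λ is n − rank(A − λI), which equals the number of Jordan blocks for λ):
  λ = 2: algebraic multiplicity = 4, geometric multiplicity = 3

Determining the block sizes for each eigenvalue:
  λ = 2: 3 blocks summing to 4 forces exactly one block of size 2 and the rest size 1 → block sizes [2, 1, 1]

Assembling the blocks gives a Jordan form
J =
  [2, 1, 0, 0]
  [0, 2, 0, 0]
  [0, 0, 2, 0]
  [0, 0, 0, 2]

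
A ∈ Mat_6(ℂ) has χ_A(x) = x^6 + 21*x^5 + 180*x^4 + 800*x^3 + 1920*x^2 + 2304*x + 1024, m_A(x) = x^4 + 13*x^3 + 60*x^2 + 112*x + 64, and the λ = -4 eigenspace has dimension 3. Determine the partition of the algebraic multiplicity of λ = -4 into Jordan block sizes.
Block sizes for λ = -4: [3, 1, 1]

Step 1 — from the characteristic polynomial, algebraic multiplicity of λ = -4 is 5. From dim ker(A − (-4)·I) = 3, there are exactly 3 Jordan blocks for λ = -4.
Step 2 — from the minimal polynomial, the factor (x + 4)^3 tells us the largest block for λ = -4 has size 3.
Step 3 — with total size 5, 3 blocks, and largest block 3, the block sizes (in nonincreasing order) are [3, 1, 1].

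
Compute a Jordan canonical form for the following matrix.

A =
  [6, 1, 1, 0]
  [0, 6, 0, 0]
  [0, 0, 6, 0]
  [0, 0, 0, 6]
J_2(6) ⊕ J_1(6) ⊕ J_1(6)

The characteristic polynomial is
  det(x·I − A) = x^4 - 24*x^3 + 216*x^2 - 864*x + 1296 = (x - 6)^4

Eigenvalues and multiplicities (the geometric multiplicity of λ is n − rank(A − λI), which equals the number of Jordan blocks for λ):
  λ = 6: algebraic multiplicity = 4, geometric multiplicity = 3

Determining the block sizes for each eigenvalue:
  λ = 6: 3 blocks summing to 4 forces exactly one block of size 2 and the rest size 1 → block sizes [2, 1, 1]

Assembling the blocks gives a Jordan form
J =
  [6, 1, 0, 0]
  [0, 6, 0, 0]
  [0, 0, 6, 0]
  [0, 0, 0, 6]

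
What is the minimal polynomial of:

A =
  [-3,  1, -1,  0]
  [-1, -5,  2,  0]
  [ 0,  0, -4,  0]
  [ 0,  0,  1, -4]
x^3 + 12*x^2 + 48*x + 64

The characteristic polynomial is χ_A(x) = (x + 4)^4, so the eigenvalues are known. The minimal polynomial is
  m_A(x) = Π_λ (x − λ)^{k_λ}
where k_λ is the size of the *largest* Jordan block for λ (equivalently, the smallest k with (A − λI)^k v = 0 for every generalised eigenvector v of λ).

  λ = -4: largest Jordan block has size 3, contributing (x + 4)^3

So m_A(x) = (x + 4)^3 = x^3 + 12*x^2 + 48*x + 64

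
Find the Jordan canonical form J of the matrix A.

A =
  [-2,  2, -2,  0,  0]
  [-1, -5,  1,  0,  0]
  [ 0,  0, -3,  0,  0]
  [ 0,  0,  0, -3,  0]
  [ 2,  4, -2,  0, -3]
J_1(-4) ⊕ J_2(-3) ⊕ J_1(-3) ⊕ J_1(-3)

The characteristic polynomial is
  det(x·I − A) = x^5 + 16*x^4 + 102*x^3 + 324*x^2 + 513*x + 324 = (x + 3)^4*(x + 4)

Eigenvalues and multiplicities (the geometric multiplicity of λ is n − rank(A − λI), which equals the number of Jordan blocks for λ):
  λ = -4: algebraic multiplicity = 1, geometric multiplicity = 1
  λ = -3: algebraic multiplicity = 4, geometric multiplicity = 3

Determining the block sizes for each eigenvalue:
  λ = -4: one block (gm = 1), so the single block has size am = 1 → block sizes [1]
  λ = -3: 3 blocks summing to 4 forces exactly one block of size 2 and the rest size 1 → block sizes [2, 1, 1]

Assembling the blocks gives a Jordan form
J =
  [-4,  0,  0,  0,  0]
  [ 0, -3,  1,  0,  0]
  [ 0,  0, -3,  0,  0]
  [ 0,  0,  0, -3,  0]
  [ 0,  0,  0,  0, -3]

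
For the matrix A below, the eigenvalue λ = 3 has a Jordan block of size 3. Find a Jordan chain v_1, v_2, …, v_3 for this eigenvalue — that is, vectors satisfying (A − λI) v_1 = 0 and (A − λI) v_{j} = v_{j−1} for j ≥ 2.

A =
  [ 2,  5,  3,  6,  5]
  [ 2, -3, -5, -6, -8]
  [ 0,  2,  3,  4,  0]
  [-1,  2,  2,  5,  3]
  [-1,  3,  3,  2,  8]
A Jordan chain for λ = 3 of length 3:
v_1 = (-2, 0, -4, 0, 2)ᵀ
v_2 = (5, -6, 2, 2, 3)ᵀ
v_3 = (0, 1, 0, 0, 0)ᵀ

Let N = A − (3)·I. We want v_3 with N^3 v_3 = 0 but N^2 v_3 ≠ 0; then v_{j-1} := N · v_j for j = 3, …, 2.

Pick v_3 = (0, 1, 0, 0, 0)ᵀ.
Then v_2 = N · v_3 = (5, -6, 2, 2, 3)ᵀ.
Then v_1 = N · v_2 = (-2, 0, -4, 0, 2)ᵀ.

Sanity check: (A − (3)·I) v_1 = (0, 0, 0, 0, 0)ᵀ = 0. ✓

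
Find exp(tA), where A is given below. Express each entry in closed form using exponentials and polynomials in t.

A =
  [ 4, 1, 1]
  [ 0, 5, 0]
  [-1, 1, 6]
e^{tA} =
  [-t*exp(5*t) + exp(5*t), t*exp(5*t), t*exp(5*t)]
  [0, exp(5*t), 0]
  [-t*exp(5*t), t*exp(5*t), t*exp(5*t) + exp(5*t)]

Strategy: write A = P · J · P⁻¹ where J is a Jordan canonical form, so e^{tA} = P · e^{tJ} · P⁻¹, and e^{tJ} can be computed block-by-block.

A has Jordan form
J =
  [5, 1, 0]
  [0, 5, 0]
  [0, 0, 5]
(up to reordering of blocks).

Per-block formulas:
  For a 2×2 Jordan block J_2(5): exp(t · J_2(5)) = e^(5t)·(I + t·N), where N is the 2×2 nilpotent shift.
  For a 1×1 block at λ = 5: exp(t · [5]) = [e^(5t)].

After assembling e^{tJ} and conjugating by P, we get:

e^{tA} =
  [-t*exp(5*t) + exp(5*t), t*exp(5*t), t*exp(5*t)]
  [0, exp(5*t), 0]
  [-t*exp(5*t), t*exp(5*t), t*exp(5*t) + exp(5*t)]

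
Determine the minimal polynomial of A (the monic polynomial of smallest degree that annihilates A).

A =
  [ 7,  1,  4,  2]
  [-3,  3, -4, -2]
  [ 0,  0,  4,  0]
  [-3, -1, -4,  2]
x^2 - 8*x + 16

The characteristic polynomial is χ_A(x) = (x - 4)^4, so the eigenvalues are known. The minimal polynomial is
  m_A(x) = Π_λ (x − λ)^{k_λ}
where k_λ is the size of the *largest* Jordan block for λ (equivalently, the smallest k with (A − λI)^k v = 0 for every generalised eigenvector v of λ).

  λ = 4: largest Jordan block has size 2, contributing (x − 4)^2

So m_A(x) = (x - 4)^2 = x^2 - 8*x + 16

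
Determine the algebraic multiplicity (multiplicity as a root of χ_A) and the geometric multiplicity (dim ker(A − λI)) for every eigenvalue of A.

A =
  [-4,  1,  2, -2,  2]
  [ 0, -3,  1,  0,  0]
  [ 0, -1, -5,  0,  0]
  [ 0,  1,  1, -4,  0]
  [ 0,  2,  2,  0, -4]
λ = -4: alg = 5, geom = 3

Step 1 — factor the characteristic polynomial to read off the algebraic multiplicities:
  χ_A(x) = (x + 4)^5

Step 2 — compute geometric multiplicities via the rank-nullity identity g(λ) = n − rank(A − λI):
  rank(A − (-4)·I) = 2, so dim ker(A − (-4)·I) = n − 2 = 3

Summary:
  λ = -4: algebraic multiplicity = 5, geometric multiplicity = 3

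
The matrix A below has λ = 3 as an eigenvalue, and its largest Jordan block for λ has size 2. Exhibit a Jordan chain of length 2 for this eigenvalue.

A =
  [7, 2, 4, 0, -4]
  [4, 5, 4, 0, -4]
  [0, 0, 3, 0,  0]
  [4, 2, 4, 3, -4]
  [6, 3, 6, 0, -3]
A Jordan chain for λ = 3 of length 2:
v_1 = (4, 4, 0, 4, 6)ᵀ
v_2 = (1, 0, 0, 0, 0)ᵀ

Let N = A − (3)·I. We want v_2 with N^2 v_2 = 0 but N^1 v_2 ≠ 0; then v_{j-1} := N · v_j for j = 2, …, 2.

Pick v_2 = (1, 0, 0, 0, 0)ᵀ.
Then v_1 = N · v_2 = (4, 4, 0, 4, 6)ᵀ.

Sanity check: (A − (3)·I) v_1 = (0, 0, 0, 0, 0)ᵀ = 0. ✓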